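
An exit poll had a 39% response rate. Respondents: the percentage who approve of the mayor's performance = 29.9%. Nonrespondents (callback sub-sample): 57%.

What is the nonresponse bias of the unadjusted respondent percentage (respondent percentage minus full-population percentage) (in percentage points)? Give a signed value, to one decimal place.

Nonresponse fraction = 1 − 0.39 = 0.61.
Bias = (nonresponse fraction) × (respondent percentage − nonrespondent percentage)
     = 0.61 × (29.9 − 57) = 0.61 × -27.1 = -16.531.

-16.5 percentage points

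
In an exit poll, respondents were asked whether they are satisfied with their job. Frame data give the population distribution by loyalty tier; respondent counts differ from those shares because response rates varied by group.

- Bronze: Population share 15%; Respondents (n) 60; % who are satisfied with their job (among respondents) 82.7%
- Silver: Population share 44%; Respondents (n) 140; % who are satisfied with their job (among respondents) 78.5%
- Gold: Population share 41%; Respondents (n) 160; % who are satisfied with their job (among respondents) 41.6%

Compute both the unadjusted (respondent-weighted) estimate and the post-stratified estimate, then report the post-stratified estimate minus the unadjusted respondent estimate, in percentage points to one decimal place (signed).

+1.2 percentage points

Naive respondent-only estimate (weights = respondent counts):
  (60/360)×82.7 + (140/360)×78.5 + (160/360)×41.6 = 62.8%
Post-stratified estimate weights by population shares:
  0.15×82.7 + 0.44×78.5 + 0.41×41.6 = 64.001%
Difference = 64.001 − 62.8 = 1.201 pp.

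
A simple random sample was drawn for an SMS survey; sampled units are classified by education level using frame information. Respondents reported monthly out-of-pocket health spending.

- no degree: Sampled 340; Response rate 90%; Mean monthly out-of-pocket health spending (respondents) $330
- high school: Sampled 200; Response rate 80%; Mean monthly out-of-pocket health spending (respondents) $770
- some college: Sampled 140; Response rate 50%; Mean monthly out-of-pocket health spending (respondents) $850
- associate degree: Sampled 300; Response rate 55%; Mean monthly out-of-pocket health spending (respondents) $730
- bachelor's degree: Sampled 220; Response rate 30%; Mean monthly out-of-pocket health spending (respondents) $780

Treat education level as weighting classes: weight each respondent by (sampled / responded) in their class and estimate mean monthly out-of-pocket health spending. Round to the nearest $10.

Inverse-response-rate weighting restores each class to its sampled count, so class totals weight by n_sampled:
  no degree: 340 × 330 = 112,200
  high school: 200 × 770 = 154,000
  some college: 140 × 850 = 119,000
  associate degree: 300 × 730 = 219,000
  bachelor's degree: 220 × 780 = 171,600
Adjusted estimate = 775,800 / 1,200 = 646.5 → $650.

$650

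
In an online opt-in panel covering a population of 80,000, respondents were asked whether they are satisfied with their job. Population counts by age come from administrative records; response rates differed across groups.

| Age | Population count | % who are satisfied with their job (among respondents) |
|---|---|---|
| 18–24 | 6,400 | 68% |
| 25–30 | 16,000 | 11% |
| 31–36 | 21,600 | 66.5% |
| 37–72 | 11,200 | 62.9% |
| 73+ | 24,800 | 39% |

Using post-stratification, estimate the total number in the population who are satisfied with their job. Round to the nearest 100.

Each cell contributes its population count × the respondent rate:
  18–24: 6,400 × 68% = 4352
  25–30: 16,000 × 11% = 1760
  31–36: 21,600 × 66.5% = 14,364
  37–72: 11,200 × 62.9% = 7044.8
  73+: 24,800 × 39% = 9672
Estimated total = 37192.8 → 37,200.

37,200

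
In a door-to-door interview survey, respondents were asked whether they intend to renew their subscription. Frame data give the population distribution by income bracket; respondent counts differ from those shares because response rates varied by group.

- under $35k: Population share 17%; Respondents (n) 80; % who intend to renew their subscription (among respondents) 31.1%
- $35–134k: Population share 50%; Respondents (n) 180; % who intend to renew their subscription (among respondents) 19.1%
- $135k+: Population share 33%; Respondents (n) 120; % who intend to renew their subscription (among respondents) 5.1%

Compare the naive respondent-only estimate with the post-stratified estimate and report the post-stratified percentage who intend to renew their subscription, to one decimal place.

16.5%

Unadjusted (pooled respondent) estimate weights by respondent counts:
  (80/380)×31.1 + (180/380)×19.1 + (120/380)×5.1 = 17.2053%
Post-stratifying to population shares instead:
  0.17×31.1 + 0.5×19.1 + 0.33×5.1 = 16.52%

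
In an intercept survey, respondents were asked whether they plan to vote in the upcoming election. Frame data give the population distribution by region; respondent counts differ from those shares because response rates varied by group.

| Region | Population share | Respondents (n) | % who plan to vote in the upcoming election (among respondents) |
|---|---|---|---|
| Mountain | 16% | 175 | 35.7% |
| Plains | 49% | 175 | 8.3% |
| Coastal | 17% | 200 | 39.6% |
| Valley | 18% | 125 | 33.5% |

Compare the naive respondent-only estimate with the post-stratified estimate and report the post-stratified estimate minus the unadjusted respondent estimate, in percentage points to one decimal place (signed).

-6.8 percentage points

Without adjustment, the pooled respondent share is:
  (175/675)×35.7 + (175/675)×8.3 + (200/675)×39.6 + (125/675)×33.5 = 29.3444%
Post-stratified estimate weights by population shares:
  0.16×35.7 + 0.49×8.3 + 0.17×39.6 + 0.18×33.5 = 22.541%
Difference = 22.541 − 29.3444 = -6.8034 pp.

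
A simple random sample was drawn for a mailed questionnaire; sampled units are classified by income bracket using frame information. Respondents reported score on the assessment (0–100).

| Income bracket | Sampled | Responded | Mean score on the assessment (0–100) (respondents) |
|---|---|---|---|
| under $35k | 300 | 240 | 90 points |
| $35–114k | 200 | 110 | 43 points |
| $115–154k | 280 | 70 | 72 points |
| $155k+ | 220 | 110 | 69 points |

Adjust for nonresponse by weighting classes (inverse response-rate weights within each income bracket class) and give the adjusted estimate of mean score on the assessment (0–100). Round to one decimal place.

70.9

Response rates by class: under $35k 240/300 = 80%, $35–114k 110/200 = 55%, $115–154k 70/280 = 25%, $155k+ 110/220 = 50%.
Inverse-response-rate weighting restores each class to its sampled count, so class totals weight by n_sampled:
  under $35k: 300 × 90 = 27,000
  $35–114k: 200 × 43 = 8600
  $115–154k: 280 × 72 = 20,160
  $155k+: 220 × 69 = 15,180
Adjusted estimate = 70,940 / 1,000 = 70.94 → 70.9.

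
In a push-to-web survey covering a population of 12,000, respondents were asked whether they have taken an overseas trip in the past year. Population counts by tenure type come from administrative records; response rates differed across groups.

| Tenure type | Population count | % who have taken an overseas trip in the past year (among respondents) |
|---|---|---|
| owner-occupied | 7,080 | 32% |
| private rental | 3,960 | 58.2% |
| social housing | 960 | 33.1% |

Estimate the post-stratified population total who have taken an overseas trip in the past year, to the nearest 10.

Each cell contributes its population count × the respondent rate:
  owner-occupied: 7,080 × 32% = 2265.6
  private rental: 3,960 × 58.2% = 2304.72
  social housing: 960 × 33.1% = 317.76
Estimated total = 4888.08 → 4,890.

4,890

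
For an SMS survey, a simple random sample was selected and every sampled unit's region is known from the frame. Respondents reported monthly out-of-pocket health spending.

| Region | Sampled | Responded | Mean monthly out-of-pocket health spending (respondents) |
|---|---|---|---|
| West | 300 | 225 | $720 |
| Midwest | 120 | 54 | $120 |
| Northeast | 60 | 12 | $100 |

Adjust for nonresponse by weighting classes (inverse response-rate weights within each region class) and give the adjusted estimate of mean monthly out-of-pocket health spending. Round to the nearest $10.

Response rates by class: West 225/300 = 75%, Midwest 54/120 = 45%, Northeast 12/60 = 20%.
Weighting each respondent by the inverse class response rate inflates each class back to its sampled size, so the class weight is n_sampled:
  West: 300 × 720 = 216,000
  Midwest: 120 × 120 = 14,400
  Northeast: 60 × 100 = 6000
Adjusted estimate = 236,400 / 480 = 492.5 → $490.

$490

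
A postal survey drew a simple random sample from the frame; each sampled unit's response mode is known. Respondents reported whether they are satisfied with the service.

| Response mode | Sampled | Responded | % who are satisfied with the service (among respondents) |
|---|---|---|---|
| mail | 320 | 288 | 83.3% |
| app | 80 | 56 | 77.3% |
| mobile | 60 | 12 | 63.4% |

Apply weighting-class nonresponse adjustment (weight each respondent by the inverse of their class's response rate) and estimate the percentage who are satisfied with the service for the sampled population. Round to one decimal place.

Class response rates: mail 288/320 = 90%, app 56/80 = 70%, mobile 12/60 = 20%.
Inverse-response-rate weighting restores each class to its sampled count, so class totals weight by n_sampled:
  mail: 320 × 83.3 = 26,656
  app: 80 × 77.3 = 6184
  mobile: 60 × 63.4 = 3804
Adjusted estimate = 36,644 / 460 = 79.6609 → 79.7%.

79.7%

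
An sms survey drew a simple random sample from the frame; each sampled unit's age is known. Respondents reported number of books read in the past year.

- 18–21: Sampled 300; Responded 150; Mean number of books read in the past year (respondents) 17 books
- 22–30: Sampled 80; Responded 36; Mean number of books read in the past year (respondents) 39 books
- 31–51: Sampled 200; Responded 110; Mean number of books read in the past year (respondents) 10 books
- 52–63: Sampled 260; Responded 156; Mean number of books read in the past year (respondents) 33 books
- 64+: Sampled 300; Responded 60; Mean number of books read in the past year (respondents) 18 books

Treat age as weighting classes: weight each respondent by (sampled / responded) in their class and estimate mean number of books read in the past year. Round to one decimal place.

Class response rates: 18–21 150/300 = 50%, 22–30 36/80 = 45%, 31–51 110/200 = 55%, 52–63 156/260 = 60%, 64+ 60/300 = 20%.
With weight = n_sampled/n_responded per class, the weighted class total is n_sampled:
  18–21: 300 × 17 = 5100
  22–30: 80 × 39 = 3120
  31–51: 200 × 10 = 2000
  52–63: 260 × 33 = 8580
  64+: 300 × 18 = 5400
Adjusted estimate = 24,200 / 1,140 = 21.2281 → 21.2.

21.2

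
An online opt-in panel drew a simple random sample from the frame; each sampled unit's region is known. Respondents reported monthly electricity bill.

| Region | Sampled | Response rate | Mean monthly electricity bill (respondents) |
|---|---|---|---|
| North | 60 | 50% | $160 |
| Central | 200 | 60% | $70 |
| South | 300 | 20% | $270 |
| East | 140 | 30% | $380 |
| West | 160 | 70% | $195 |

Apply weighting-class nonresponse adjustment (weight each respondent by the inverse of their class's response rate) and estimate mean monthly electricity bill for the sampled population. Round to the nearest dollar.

With weight = n_sampled/n_responded per class, the weighted class total is n_sampled:
  North: 60 × 160 = 9600
  Central: 200 × 70 = 14,000
  South: 300 × 270 = 81,000
  East: 140 × 380 = 53,200
  West: 160 × 195 = 31,200
Adjusted estimate = 189,000 / 860 = 219.767 → $220.

$220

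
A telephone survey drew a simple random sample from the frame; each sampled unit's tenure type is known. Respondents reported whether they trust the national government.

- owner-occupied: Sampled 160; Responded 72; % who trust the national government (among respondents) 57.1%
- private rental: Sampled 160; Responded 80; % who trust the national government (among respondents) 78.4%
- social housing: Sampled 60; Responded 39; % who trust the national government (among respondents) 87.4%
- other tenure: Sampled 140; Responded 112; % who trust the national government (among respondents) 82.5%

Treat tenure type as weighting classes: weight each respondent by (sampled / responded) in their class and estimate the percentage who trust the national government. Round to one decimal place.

Class response rates: owner-occupied 72/160 = 45%, private rental 80/160 = 50%, social housing 39/60 = 65%, other tenure 112/140 = 80%.
With weight = n_sampled/n_responded per class, the weighted class total is n_sampled:
  owner-occupied: 160 × 57.1 = 9136
  private rental: 160 × 78.4 = 12,544
  social housing: 60 × 87.4 = 5244
  other tenure: 140 × 82.5 = 11,550
Adjusted estimate = 38,474 / 520 = 73.9885 → 74.0%.

74.0%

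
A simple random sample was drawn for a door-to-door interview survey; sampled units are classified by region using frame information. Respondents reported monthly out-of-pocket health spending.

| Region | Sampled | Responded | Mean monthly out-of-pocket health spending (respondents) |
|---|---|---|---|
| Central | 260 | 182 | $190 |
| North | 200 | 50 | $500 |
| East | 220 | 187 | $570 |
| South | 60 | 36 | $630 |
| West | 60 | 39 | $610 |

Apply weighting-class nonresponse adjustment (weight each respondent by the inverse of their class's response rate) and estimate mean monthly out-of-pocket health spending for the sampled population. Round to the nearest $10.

$440

Class response rates: Central 182/260 = 70%, North 50/200 = 25%, East 187/220 = 85%, South 36/60 = 60%, West 39/60 = 65%.
Weighting each respondent by the inverse class response rate inflates each class back to its sampled size, so the class weight is n_sampled:
  Central: 260 × 190 = 49,400
  North: 200 × 500 = 100,000
  East: 220 × 570 = 125,400
  South: 60 × 630 = 37,800
  West: 60 × 610 = 36,600
Adjusted estimate = 349,200 / 800 = 436.5 → $440.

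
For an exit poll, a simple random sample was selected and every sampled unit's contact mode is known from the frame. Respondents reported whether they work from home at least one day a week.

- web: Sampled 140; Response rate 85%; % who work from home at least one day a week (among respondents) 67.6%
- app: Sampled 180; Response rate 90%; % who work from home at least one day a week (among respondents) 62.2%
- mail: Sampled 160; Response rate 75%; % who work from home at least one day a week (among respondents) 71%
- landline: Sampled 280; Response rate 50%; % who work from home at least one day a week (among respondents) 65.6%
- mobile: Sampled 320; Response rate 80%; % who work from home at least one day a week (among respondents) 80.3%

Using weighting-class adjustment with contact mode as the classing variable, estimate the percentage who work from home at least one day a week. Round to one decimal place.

With weight = n_sampled/n_responded per class, the weighted class total is n_sampled:
  web: 140 × 67.6 = 9464
  app: 180 × 62.2 = 11,196
  mail: 160 × 71 = 11,360
  landline: 280 × 65.6 = 18,368
  mobile: 320 × 80.3 = 25,696
Adjusted estimate = 76,084 / 1,080 = 70.4481 → 70.4%.

70.4%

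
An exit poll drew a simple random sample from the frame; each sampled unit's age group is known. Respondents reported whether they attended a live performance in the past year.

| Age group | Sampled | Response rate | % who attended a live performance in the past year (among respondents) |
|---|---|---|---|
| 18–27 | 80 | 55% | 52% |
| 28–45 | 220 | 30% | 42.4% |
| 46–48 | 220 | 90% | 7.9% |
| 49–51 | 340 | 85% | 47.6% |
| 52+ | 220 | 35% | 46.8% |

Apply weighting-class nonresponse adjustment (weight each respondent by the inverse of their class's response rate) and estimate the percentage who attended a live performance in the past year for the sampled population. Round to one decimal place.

Inverse-response-rate weighting restores each class to its sampled count, so class totals weight by n_sampled:
  18–27: 80 × 52 = 4160
  28–45: 220 × 42.4 = 9328
  46–48: 220 × 7.9 = 1738
  49–51: 340 × 47.6 = 16,184
  52+: 220 × 46.8 = 10,296
Adjusted estimate = 41,706 / 1,080 = 38.6167 → 38.6%.

38.6%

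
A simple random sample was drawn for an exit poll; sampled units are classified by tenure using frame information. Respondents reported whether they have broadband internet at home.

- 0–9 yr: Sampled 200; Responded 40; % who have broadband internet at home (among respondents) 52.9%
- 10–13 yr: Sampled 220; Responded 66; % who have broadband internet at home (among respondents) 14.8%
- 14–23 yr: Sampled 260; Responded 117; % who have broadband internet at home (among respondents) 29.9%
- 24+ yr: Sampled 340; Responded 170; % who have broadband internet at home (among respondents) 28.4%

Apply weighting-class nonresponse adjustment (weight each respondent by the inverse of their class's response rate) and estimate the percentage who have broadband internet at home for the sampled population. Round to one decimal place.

Class response rates: 0–9 yr 40/200 = 20%, 10–13 yr 66/220 = 30%, 14–23 yr 117/260 = 45%, 24+ yr 170/340 = 50%.
Inverse-response-rate weighting restores each class to its sampled count, so class totals weight by n_sampled:
  0–9 yr: 200 × 52.9 = 10,580
  10–13 yr: 220 × 14.8 = 3256
  14–23 yr: 260 × 29.9 = 7774
  24+ yr: 340 × 28.4 = 9656
Adjusted estimate = 31,266 / 1,020 = 30.6529 → 30.7%.

30.7%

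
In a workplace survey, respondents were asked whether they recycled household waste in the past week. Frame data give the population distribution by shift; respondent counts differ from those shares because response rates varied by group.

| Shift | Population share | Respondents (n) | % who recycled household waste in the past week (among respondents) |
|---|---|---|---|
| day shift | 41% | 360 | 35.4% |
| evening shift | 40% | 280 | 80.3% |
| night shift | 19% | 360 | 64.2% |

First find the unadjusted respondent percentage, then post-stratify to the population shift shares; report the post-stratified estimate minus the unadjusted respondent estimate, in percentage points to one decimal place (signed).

+0.5 percentage points

Naive respondent-only estimate (weights = respondent counts):
  (360/1000)×35.4 + (280/1000)×80.3 + (360/1000)×64.2 = 58.34%
Reweighting by population shift shares:
  0.41×35.4 + 0.4×80.3 + 0.19×64.2 = 58.832%
Difference = 58.832 − 58.34 = 0.492 pp.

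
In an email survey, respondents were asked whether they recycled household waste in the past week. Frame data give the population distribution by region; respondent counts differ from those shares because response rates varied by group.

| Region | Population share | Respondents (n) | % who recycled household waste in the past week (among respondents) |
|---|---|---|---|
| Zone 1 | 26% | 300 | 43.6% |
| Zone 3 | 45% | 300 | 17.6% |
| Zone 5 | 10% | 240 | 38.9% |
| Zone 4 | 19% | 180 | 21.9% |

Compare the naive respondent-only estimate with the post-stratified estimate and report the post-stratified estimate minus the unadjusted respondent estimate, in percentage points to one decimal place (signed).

-3.7 percentage points

Unadjusted (pooled respondent) estimate weights by respondent counts:
  (300/1020)×43.6 + (300/1020)×17.6 + (240/1020)×38.9 + (180/1020)×21.9 = 31.0176%
Reweighting by population region shares:
  0.26×43.6 + 0.45×17.6 + 0.1×38.9 + 0.19×21.9 = 27.307%
Difference = 27.307 − 31.0176 = -3.7106 pp.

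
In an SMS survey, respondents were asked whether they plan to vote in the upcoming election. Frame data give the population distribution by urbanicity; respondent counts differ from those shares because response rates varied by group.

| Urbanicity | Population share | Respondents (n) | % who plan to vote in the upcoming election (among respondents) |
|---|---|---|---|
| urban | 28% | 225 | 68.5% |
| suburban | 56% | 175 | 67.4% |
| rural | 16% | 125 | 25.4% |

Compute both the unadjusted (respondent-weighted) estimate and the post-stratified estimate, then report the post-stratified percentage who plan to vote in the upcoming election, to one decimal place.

Naive respondent-only estimate (weights = respondent counts):
  (225/525)×68.5 + (175/525)×67.4 + (125/525)×25.4 = 57.8714%
Post-stratifying to population shares instead:
  0.28×68.5 + 0.56×67.4 + 0.16×25.4 = 60.988%

61.0%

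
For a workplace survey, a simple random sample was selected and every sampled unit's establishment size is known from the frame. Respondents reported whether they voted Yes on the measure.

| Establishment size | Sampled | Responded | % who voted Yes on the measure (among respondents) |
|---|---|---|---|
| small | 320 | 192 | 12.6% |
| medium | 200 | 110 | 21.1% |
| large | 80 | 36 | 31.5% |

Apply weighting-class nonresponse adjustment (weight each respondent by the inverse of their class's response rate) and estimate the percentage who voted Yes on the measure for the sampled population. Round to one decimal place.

18.0%

Class response rates: small 192/320 = 60%, medium 110/200 = 55%, large 36/80 = 45%.
Weighting each respondent by the inverse class response rate inflates each class back to its sampled size, so the class weight is n_sampled:
  small: 320 × 12.6 = 4032
  medium: 200 × 21.1 = 4220
  large: 80 × 31.5 = 2520
Adjusted estimate = 10,772 / 600 = 17.9533 → 18.0%.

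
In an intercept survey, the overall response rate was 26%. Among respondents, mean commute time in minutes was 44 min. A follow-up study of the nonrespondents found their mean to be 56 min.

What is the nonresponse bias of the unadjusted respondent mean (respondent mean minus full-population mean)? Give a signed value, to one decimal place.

Nonresponse fraction = 1 − 0.26 = 0.74.
Bias = (nonresponse fraction) × (respondent mean − nonrespondent mean)
     = 0.74 × (44 − 56) = 0.74 × -12 = -8.88.

-8.9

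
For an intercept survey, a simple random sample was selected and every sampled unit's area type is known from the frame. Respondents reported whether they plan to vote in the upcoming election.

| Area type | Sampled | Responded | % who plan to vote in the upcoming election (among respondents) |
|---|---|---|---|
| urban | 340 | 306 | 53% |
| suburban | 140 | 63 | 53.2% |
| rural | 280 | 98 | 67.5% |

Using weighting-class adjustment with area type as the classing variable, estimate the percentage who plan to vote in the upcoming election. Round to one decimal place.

58.4%

Class response rates: urban 306/340 = 90%, suburban 63/140 = 45%, rural 98/280 = 35%.
Inverse-response-rate weighting restores each class to its sampled count, so class totals weight by n_sampled:
  urban: 340 × 53 = 18,020
  suburban: 140 × 53.2 = 7448
  rural: 280 × 67.5 = 18,900
Adjusted estimate = 44,368 / 760 = 58.3789 → 58.4%.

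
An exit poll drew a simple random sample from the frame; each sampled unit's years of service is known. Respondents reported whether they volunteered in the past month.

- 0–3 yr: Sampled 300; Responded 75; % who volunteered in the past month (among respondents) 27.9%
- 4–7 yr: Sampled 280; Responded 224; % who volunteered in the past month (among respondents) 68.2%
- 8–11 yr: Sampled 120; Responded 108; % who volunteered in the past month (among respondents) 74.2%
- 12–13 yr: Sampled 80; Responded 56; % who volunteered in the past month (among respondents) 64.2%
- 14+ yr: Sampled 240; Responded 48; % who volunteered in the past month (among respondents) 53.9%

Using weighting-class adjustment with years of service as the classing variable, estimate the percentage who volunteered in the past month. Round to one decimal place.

Class response rates: 0–3 yr 75/300 = 25%, 4–7 yr 224/280 = 80%, 8–11 yr 108/120 = 90%, 12–13 yr 56/80 = 70%, 14+ yr 48/240 = 20%.
With weight = n_sampled/n_responded per class, the weighted class total is n_sampled:
  0–3 yr: 300 × 27.9 = 8370
  4–7 yr: 280 × 68.2 = 19,096
  8–11 yr: 120 × 74.2 = 8904
  12–13 yr: 80 × 64.2 = 5136
  14+ yr: 240 × 53.9 = 12,936
Adjusted estimate = 54,442 / 1,020 = 53.3745 → 53.4%.

53.4%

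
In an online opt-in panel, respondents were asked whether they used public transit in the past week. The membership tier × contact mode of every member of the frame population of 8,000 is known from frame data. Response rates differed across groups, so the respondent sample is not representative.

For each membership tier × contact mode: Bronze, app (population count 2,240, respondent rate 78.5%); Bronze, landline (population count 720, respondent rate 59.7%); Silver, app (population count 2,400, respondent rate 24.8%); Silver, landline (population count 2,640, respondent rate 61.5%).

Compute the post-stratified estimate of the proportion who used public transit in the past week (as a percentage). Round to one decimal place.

Reweight to the known membership tier × contact mode distribution:
  Bronze, app: (2,240/8,000) × 78.5 = 21.98
  Bronze, landline: (720/8,000) × 59.7 = 5.373
  Silver, app: (2,400/8,000) × 24.8 = 7.44
  Silver, landline: (2,640/8,000) × 61.5 = 20.295
Post-stratified estimate = 55.088 → 55.1%.

55.1%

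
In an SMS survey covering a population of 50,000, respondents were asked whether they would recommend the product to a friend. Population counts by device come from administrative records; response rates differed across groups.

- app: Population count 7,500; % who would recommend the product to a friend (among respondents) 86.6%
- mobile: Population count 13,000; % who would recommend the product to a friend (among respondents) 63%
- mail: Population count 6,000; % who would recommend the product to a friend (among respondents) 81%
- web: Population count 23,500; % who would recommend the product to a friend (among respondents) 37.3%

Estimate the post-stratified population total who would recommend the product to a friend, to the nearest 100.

Apply each group's respondent rate to its population count:
  app: 7,500 × 86.6% = 6495
  mobile: 13,000 × 63% = 8190
  mail: 6,000 × 81% = 4860
  web: 23,500 × 37.3% = 8765.5
Estimated total = 28310.5 → 28,300.

28,300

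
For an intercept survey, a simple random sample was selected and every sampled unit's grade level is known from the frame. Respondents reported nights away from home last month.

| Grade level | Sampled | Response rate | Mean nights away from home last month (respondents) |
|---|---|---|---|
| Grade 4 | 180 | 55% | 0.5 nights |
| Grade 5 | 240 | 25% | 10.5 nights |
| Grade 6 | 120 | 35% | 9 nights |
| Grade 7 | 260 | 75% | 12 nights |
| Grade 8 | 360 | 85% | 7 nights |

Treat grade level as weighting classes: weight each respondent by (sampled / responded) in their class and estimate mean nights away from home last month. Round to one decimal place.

Inverse-response-rate weighting restores each class to its sampled count, so class totals weight by n_sampled:
  Grade 4: 180 × 0.5 = 90
  Grade 5: 240 × 10.5 = 2520
  Grade 6: 120 × 9 = 1080
  Grade 7: 260 × 12 = 3120
  Grade 8: 360 × 7 = 2520
Adjusted estimate = 9330 / 1,160 = 8.0431 → 8.0.

8.0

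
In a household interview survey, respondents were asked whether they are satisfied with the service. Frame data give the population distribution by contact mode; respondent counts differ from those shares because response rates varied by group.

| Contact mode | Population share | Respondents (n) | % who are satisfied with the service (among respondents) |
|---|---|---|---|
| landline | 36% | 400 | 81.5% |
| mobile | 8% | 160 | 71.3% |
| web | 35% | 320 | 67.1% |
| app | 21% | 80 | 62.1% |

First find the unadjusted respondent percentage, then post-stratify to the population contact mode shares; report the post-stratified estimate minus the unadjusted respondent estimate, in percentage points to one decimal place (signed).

-1.8 percentage points

Unadjusted (pooled respondent) estimate weights by respondent counts:
  (400/960)×81.5 + (160/960)×71.3 + (320/960)×67.1 + (80/960)×62.1 = 73.3833%
Post-stratified estimate weights by population shares:
  0.36×81.5 + 0.08×71.3 + 0.35×67.1 + 0.21×62.1 = 71.57%
Difference = 71.57 − 73.3833 = -1.8133 pp.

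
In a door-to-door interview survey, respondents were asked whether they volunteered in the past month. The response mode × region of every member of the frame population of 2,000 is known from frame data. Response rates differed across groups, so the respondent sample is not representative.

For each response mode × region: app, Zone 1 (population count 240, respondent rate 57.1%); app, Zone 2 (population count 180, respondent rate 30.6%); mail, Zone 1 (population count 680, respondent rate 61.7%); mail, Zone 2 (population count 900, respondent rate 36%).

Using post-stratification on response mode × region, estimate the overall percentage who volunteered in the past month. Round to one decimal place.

Each cell contributes population-share × respondent value:
  app, Zone 1: (240/2,000) × 57.1 = 6.852
  app, Zone 2: (180/2,000) × 30.6 = 2.754
  mail, Zone 1: (680/2,000) × 61.7 = 20.978
  mail, Zone 2: (900/2,000) × 36 = 16.2
Post-stratified estimate = 46.784 → 46.8%.

46.8%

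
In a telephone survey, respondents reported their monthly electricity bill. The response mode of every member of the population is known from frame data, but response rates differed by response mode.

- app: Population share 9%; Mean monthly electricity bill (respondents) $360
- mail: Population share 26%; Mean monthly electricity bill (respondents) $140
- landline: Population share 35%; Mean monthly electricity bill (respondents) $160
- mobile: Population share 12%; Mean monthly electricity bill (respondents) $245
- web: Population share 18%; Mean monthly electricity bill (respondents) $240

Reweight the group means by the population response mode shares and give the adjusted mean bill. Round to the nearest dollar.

$197

Each cell contributes population-share × respondent value:
  app: 0.09 × 360 = 32.4
  mail: 0.26 × 140 = 36.4
  landline: 0.35 × 160 = 56
  mobile: 0.12 × 245 = 29.4
  web: 0.18 × 240 = 43.2
Post-stratified estimate = 197.4 → $197.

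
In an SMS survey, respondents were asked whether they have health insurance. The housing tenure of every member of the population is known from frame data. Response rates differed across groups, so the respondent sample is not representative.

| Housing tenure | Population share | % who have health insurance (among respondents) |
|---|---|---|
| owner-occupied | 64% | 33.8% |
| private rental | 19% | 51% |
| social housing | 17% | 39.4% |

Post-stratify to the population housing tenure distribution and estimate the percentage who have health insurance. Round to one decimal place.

38.0%

Reweight to the known housing tenure distribution:
  owner-occupied: 0.64 × 33.8 = 21.632
  private rental: 0.19 × 51 = 9.69
  social housing: 0.17 × 39.4 = 6.698
Post-stratified estimate = 38.02 → 38.0%.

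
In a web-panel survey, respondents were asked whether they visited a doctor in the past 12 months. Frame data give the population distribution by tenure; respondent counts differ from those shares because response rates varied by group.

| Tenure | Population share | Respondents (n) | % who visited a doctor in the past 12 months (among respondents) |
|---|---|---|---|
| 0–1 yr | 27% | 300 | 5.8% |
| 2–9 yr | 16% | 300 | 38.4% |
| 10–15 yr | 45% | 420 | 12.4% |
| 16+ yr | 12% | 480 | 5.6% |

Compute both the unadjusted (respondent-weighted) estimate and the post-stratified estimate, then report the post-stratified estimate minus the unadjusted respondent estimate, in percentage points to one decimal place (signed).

Naive respondent-only estimate (weights = respondent counts):
  (300/1500)×5.8 + (300/1500)×38.4 + (420/1500)×12.4 + (480/1500)×5.6 = 14.104%
Post-stratifying to population shares instead:
  0.27×5.8 + 0.16×38.4 + 0.45×12.4 + 0.12×5.6 = 13.962%
Difference = 13.962 − 14.104 = -0.142 pp.

-0.1 percentage points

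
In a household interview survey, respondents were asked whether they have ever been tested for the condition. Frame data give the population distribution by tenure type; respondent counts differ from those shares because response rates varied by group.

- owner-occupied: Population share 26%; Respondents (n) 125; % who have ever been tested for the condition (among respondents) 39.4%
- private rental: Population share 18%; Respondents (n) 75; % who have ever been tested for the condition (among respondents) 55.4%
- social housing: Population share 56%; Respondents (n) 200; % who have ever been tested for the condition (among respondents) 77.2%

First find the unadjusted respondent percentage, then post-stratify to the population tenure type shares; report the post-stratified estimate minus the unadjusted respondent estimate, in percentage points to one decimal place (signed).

Naive respondent-only estimate (weights = respondent counts):
  (125/400)×39.4 + (75/400)×55.4 + (200/400)×77.2 = 61.3%
Reweighting by population tenure type shares:
  0.26×39.4 + 0.18×55.4 + 0.56×77.2 = 63.448%
Difference = 63.448 − 61.3 = 2.148 pp.

+2.1 percentage points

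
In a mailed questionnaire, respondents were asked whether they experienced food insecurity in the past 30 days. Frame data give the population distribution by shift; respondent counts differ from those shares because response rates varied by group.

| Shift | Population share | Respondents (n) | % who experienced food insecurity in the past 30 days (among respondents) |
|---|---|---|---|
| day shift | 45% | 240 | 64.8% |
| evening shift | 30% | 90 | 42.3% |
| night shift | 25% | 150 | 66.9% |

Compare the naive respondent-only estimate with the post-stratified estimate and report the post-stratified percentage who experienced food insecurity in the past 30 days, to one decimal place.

58.6%

Unadjusted (pooled respondent) estimate weights by respondent counts:
  (240/480)×64.8 + (90/480)×42.3 + (150/480)×66.9 = 61.2375%
Post-stratifying to population shares instead:
  0.45×64.8 + 0.3×42.3 + 0.25×66.9 = 58.575%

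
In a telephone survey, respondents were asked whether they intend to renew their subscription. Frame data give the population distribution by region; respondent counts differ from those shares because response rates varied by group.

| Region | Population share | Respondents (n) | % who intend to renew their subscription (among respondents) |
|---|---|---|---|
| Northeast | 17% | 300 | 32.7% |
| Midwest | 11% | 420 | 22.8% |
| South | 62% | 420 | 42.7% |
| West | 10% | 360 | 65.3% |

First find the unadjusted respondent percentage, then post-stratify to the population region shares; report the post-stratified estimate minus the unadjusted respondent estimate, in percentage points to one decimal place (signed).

Without adjustment, the pooled respondent share is:
  (300/1500)×32.7 + (420/1500)×22.8 + (420/1500)×42.7 + (360/1500)×65.3 = 40.552%
Post-stratified estimate weights by population shares:
  0.17×32.7 + 0.11×22.8 + 0.62×42.7 + 0.1×65.3 = 41.071%
Difference = 41.071 − 40.552 = 0.519 pp.

+0.5 percentage points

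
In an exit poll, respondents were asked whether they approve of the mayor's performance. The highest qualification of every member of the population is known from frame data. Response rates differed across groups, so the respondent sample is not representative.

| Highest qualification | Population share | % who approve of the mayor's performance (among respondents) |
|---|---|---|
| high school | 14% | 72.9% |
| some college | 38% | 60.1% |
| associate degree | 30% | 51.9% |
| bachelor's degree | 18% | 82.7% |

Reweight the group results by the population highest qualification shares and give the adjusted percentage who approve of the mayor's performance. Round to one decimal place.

63.5%

Post-stratification weights by population share, not respondent share:
  high school: 0.14 × 72.9 = 10.206
  some college: 0.38 × 60.1 = 22.838
  associate degree: 0.3 × 51.9 = 15.57
  bachelor's degree: 0.18 × 82.7 = 14.886
Post-stratified estimate = 63.5 → 63.5%.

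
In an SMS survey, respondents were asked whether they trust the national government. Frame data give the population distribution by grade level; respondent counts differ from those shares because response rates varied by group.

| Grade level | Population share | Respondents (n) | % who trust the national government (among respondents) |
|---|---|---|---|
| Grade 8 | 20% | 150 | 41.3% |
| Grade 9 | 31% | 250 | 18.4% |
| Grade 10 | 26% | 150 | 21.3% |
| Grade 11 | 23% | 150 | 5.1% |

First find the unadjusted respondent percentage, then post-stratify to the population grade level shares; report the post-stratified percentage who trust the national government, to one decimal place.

Unadjusted (pooled respondent) estimate weights by respondent counts:
  (150/700)×41.3 + (250/700)×18.4 + (150/700)×21.3 + (150/700)×5.1 = 21.0786%
Post-stratified estimate weights by population shares:
  0.2×41.3 + 0.31×18.4 + 0.26×21.3 + 0.23×5.1 = 20.675%

20.7%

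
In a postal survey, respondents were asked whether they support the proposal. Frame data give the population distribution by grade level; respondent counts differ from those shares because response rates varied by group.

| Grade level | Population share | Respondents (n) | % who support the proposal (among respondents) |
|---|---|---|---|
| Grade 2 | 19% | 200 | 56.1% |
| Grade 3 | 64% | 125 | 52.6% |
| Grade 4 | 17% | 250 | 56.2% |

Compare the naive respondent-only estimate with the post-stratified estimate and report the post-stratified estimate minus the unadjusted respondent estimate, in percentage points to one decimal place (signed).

Unadjusted (pooled respondent) estimate weights by respondent counts:
  (200/575)×56.1 + (125/575)×52.6 + (250/575)×56.2 = 55.3826%
Post-stratified estimate weights by population shares:
  0.19×56.1 + 0.64×52.6 + 0.17×56.2 = 53.877%
Difference = 53.877 − 55.3826 = -1.5056 pp.

-1.5 percentage points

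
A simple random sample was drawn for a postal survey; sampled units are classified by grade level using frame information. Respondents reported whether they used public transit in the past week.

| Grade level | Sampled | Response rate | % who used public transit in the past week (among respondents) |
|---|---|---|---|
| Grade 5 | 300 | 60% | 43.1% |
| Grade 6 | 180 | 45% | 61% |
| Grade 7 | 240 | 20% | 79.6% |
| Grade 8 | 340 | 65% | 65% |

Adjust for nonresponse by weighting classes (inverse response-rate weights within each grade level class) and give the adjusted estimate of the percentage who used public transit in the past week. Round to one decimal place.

61.4%

Weighting each respondent by the inverse class response rate inflates each class back to its sampled size, so the class weight is n_sampled:
  Grade 5: 300 × 43.1 = 12,930
  Grade 6: 180 × 61 = 10,980
  Grade 7: 240 × 79.6 = 19,104
  Grade 8: 340 × 65 = 22,100
Adjusted estimate = 65,114 / 1,060 = 61.4283 → 61.4%.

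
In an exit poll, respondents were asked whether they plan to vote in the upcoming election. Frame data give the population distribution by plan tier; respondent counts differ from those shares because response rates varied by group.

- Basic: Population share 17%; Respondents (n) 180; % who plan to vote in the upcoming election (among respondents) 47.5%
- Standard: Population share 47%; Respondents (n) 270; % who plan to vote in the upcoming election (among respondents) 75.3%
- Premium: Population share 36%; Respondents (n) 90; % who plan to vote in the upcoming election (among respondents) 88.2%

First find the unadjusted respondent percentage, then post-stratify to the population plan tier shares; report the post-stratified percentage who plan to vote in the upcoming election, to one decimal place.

Naive respondent-only estimate (weights = respondent counts):
  (180/540)×47.5 + (270/540)×75.3 + (90/540)×88.2 = 68.1833%
Post-stratified estimate weights by population shares:
  0.17×47.5 + 0.47×75.3 + 0.36×88.2 = 75.218%

75.2%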